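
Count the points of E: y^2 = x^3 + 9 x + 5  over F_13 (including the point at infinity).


For each x in F_13, count y with y^2 = x^3 + 9 x + 5 mod 13:
  x = 4: RHS = 1, y in [1, 12]  -> 2 point(s)
  x = 8: RHS = 4, y in [2, 11]  -> 2 point(s)
  x = 9: RHS = 9, y in [3, 10]  -> 2 point(s)
  x = 10: RHS = 3, y in [4, 9]  -> 2 point(s)
Affine points: 8. Add the point at infinity: total = 9.

#E(F_13) = 9


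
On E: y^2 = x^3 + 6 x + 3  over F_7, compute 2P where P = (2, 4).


Doubling: s = (3 x1^2 + a) / (2 y1)
s = (3*2^2 + 6) / (2*4) mod 7 = 4
x3 = s^2 - 2 x1 mod 7 = 4^2 - 2*2 = 5
y3 = s (x1 - x3) - y1 mod 7 = 4 * (2 - 5) - 4 = 5

2P = (5, 5)


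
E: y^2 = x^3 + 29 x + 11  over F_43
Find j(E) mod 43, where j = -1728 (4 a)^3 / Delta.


Delta = -16(4 a^3 + 27 b^2) mod 43 = 20
-1728 * (4 a)^3 = -1728 * (4*29)^3 mod 43 = 32
j = 32 * 20^(-1) mod 43 = 36

j = 36 (mod 43)


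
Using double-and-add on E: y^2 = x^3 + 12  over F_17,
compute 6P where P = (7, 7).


k = 6 = 110_2 (binary, LSB first: 011)
Double-and-add from P = (7, 7):
  bit 0 = 0: acc unchanged = O
  bit 1 = 1: acc = O + (7, 10) = (7, 10)
  bit 2 = 1: acc = (7, 10) + (7, 7) = O

6P = O


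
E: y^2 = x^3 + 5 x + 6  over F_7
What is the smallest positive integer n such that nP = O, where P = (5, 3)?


Compute successive multiples of P until we hit O:
  1P = (5, 3)
  2P = (6, 0)
  3P = (5, 4)
  4P = O

ord(P) = 4


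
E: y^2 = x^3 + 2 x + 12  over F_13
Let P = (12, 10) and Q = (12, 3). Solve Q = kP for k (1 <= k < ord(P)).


Enumerate multiples of P until we hit Q = (12, 3):
  1P = (12, 10)
  2P = (11, 0)
  3P = (12, 3)
Match found at i = 3.

k = 3


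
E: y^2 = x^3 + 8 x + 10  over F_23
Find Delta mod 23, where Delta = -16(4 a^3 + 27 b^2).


4 a^3 + 27 b^2 = 4*8^3 + 27*10^2 = 2048 + 2700 = 4748
Delta = -16 * (4748) = -75968
Delta mod 23 = 1

Delta = 1 (mod 23)


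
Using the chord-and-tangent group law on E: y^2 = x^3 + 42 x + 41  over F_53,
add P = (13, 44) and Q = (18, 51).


P != Q, so use the chord formula.
s = (y2 - y1) / (x2 - x1) = (7) / (5) mod 53 = 12
x3 = s^2 - x1 - x2 mod 53 = 12^2 - 13 - 18 = 7
y3 = s (x1 - x3) - y1 mod 53 = 12 * (13 - 7) - 44 = 28

P + Q = (7, 28)


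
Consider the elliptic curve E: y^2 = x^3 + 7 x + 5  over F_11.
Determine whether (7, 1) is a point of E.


Check whether y^2 = x^3 + 7 x + 5 (mod 11) for (x, y) = (7, 1).
LHS: y^2 = 1^2 mod 11 = 1
RHS: x^3 + 7 x + 5 = 7^3 + 7*7 + 5 mod 11 = 1
LHS = RHS

Yes, on the curve


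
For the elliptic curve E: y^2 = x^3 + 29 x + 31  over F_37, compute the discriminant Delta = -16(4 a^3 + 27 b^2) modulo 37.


4 a^3 + 27 b^2 = 4*29^3 + 27*31^2 = 97556 + 25947 = 123503
Delta = -16 * (123503) = -1976048
Delta mod 37 = 11

Delta = 11 (mod 37)


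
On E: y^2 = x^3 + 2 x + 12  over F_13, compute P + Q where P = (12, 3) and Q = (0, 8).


P != Q, so use the chord formula.
s = (y2 - y1) / (x2 - x1) = (5) / (1) mod 13 = 5
x3 = s^2 - x1 - x2 mod 13 = 5^2 - 12 - 0 = 0
y3 = s (x1 - x3) - y1 mod 13 = 5 * (12 - 0) - 3 = 5

P + Q = (0, 5)


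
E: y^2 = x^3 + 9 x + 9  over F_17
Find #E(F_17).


For each x in F_17, count y with y^2 = x^3 + 9 x + 9 mod 17:
  x = 0: RHS = 9, y in [3, 14]  -> 2 point(s)
  x = 1: RHS = 2, y in [6, 11]  -> 2 point(s)
  x = 2: RHS = 1, y in [1, 16]  -> 2 point(s)
  x = 5: RHS = 9, y in [3, 14]  -> 2 point(s)
  x = 8: RHS = 15, y in [7, 10]  -> 2 point(s)
  x = 12: RHS = 9, y in [3, 14]  -> 2 point(s)
  x = 15: RHS = 0, y in [0]  -> 1 point(s)
  x = 16: RHS = 16, y in [4, 13]  -> 2 point(s)
Affine points: 15. Add the point at infinity: total = 16.

#E(F_17) = 16


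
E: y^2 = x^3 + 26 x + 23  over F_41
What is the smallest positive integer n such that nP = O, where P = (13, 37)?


Compute successive multiples of P until we hit O:
  1P = (13, 37)
  2P = (15, 4)
  3P = (29, 22)
  4P = (1, 3)
  5P = (2, 1)
  6P = (34, 21)
  7P = (34, 20)
  8P = (2, 40)
  ... (continuing to 13P)
  13P = O

ord(P) = 13


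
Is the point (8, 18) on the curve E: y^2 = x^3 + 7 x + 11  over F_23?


Check whether y^2 = x^3 + 7 x + 11 (mod 23) for (x, y) = (8, 18).
LHS: y^2 = 18^2 mod 23 = 2
RHS: x^3 + 7 x + 11 = 8^3 + 7*8 + 11 mod 23 = 4
LHS != RHS

No, not on the curve


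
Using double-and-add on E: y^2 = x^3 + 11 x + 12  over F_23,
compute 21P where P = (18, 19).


k = 21 = 10101_2 (binary, LSB first: 10101)
Double-and-add from P = (18, 19):
  bit 0 = 1: acc = O + (18, 19) = (18, 19)
  bit 1 = 0: acc unchanged = (18, 19)
  bit 2 = 1: acc = (18, 19) + (0, 14) = (6, 15)
  bit 3 = 0: acc unchanged = (6, 15)
  bit 4 = 1: acc = (6, 15) + (7, 15) = (10, 8)

21P = (10, 8)


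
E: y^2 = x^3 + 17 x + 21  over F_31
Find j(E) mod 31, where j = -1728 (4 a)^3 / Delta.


Delta = -16(4 a^3 + 27 b^2) mod 31 = 15
-1728 * (4 a)^3 = -1728 * (4*17)^3 mod 31 = 23
j = 23 * 15^(-1) mod 31 = 16

j = 16 (mod 31)


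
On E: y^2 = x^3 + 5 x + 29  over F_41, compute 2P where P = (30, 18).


Doubling: s = (3 x1^2 + a) / (2 y1)
s = (3*30^2 + 5) / (2*18) mod 41 = 33
x3 = s^2 - 2 x1 mod 41 = 33^2 - 2*30 = 4
y3 = s (x1 - x3) - y1 mod 41 = 33 * (30 - 4) - 18 = 20

2P = (4, 20)


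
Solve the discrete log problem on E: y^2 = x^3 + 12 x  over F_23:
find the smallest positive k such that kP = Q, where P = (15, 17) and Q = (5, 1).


Enumerate multiples of P until we hit Q = (5, 1):
  1P = (15, 17)
  2P = (6, 14)
  3P = (20, 12)
  4P = (12, 3)
  5P = (5, 22)
  6P = (9, 3)
  7P = (7, 17)
  8P = (1, 6)
  9P = (19, 16)
  10P = (2, 20)
  11P = (10, 19)
  12P = (0, 0)
  13P = (10, 4)
  14P = (2, 3)
  15P = (19, 7)
  16P = (1, 17)
  17P = (7, 6)
  18P = (9, 20)
  19P = (5, 1)
Match found at i = 19.

k = 19


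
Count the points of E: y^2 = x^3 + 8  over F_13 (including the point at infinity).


For each x in F_13, count y with y^2 = x^3 + 0 x + 8 mod 13:
  x = 1: RHS = 9, y in [3, 10]  -> 2 point(s)
  x = 2: RHS = 3, y in [4, 9]  -> 2 point(s)
  x = 3: RHS = 9, y in [3, 10]  -> 2 point(s)
  x = 5: RHS = 3, y in [4, 9]  -> 2 point(s)
  x = 6: RHS = 3, y in [4, 9]  -> 2 point(s)
  x = 7: RHS = 0, y in [0]  -> 1 point(s)
  x = 8: RHS = 0, y in [0]  -> 1 point(s)
  x = 9: RHS = 9, y in [3, 10]  -> 2 point(s)
  x = 11: RHS = 0, y in [0]  -> 1 point(s)
Affine points: 15. Add the point at infinity: total = 16.

#E(F_13) = 16


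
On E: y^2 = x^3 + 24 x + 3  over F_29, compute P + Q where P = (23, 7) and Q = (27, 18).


P != Q, so use the chord formula.
s = (y2 - y1) / (x2 - x1) = (11) / (4) mod 29 = 10
x3 = s^2 - x1 - x2 mod 29 = 10^2 - 23 - 27 = 21
y3 = s (x1 - x3) - y1 mod 29 = 10 * (23 - 21) - 7 = 13

P + Q = (21, 13)


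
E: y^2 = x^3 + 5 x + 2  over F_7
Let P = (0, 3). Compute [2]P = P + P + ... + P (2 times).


k = 2 = 10_2 (binary, LSB first: 01)
Double-and-add from P = (0, 3):
  bit 0 = 0: acc unchanged = O
  bit 1 = 1: acc = O + (4, 3) = (4, 3)

2P = (4, 3)


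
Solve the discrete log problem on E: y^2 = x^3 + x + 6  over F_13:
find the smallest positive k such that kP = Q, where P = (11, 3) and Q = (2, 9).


Enumerate multiples of P until we hit Q = (2, 9):
  1P = (11, 3)
  2P = (4, 10)
  3P = (12, 11)
  4P = (2, 4)
  5P = (9, 4)
  6P = (3, 6)
  7P = (3, 7)
  8P = (9, 9)
  9P = (2, 9)
Match found at i = 9.

k = 9


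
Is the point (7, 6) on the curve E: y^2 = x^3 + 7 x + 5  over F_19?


Check whether y^2 = x^3 + 7 x + 5 (mod 19) for (x, y) = (7, 6).
LHS: y^2 = 6^2 mod 19 = 17
RHS: x^3 + 7 x + 5 = 7^3 + 7*7 + 5 mod 19 = 17
LHS = RHS

Yes, on the curve


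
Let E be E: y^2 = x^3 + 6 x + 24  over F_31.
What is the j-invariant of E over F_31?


Delta = -16(4 a^3 + 27 b^2) mod 31 = 7
-1728 * (4 a)^3 = -1728 * (4*6)^3 mod 31 = 15
j = 15 * 7^(-1) mod 31 = 11

j = 11 (mod 31)


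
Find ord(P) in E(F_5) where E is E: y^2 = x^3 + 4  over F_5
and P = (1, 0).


Compute successive multiples of P until we hit O:
  1P = (1, 0)
  2P = O

ord(P) = 2


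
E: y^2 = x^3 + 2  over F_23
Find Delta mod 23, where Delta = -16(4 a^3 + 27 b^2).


4 a^3 + 27 b^2 = 4*0^3 + 27*2^2 = 0 + 108 = 108
Delta = -16 * (108) = -1728
Delta mod 23 = 20

Delta = 20 (mod 23)


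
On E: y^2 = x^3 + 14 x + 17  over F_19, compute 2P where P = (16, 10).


Doubling: s = (3 x1^2 + a) / (2 y1)
s = (3*16^2 + 14) / (2*10) mod 19 = 3
x3 = s^2 - 2 x1 mod 19 = 3^2 - 2*16 = 15
y3 = s (x1 - x3) - y1 mod 19 = 3 * (16 - 15) - 10 = 12

2P = (15, 12)


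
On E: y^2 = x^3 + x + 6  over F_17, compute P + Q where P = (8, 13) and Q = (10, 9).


P != Q, so use the chord formula.
s = (y2 - y1) / (x2 - x1) = (13) / (2) mod 17 = 15
x3 = s^2 - x1 - x2 mod 17 = 15^2 - 8 - 10 = 3
y3 = s (x1 - x3) - y1 mod 17 = 15 * (8 - 3) - 13 = 11

P + Q = (3, 11)


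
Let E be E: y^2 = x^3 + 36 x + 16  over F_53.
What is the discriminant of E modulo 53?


4 a^3 + 27 b^2 = 4*36^3 + 27*16^2 = 186624 + 6912 = 193536
Delta = -16 * (193536) = -3096576
Delta mod 53 = 2

Delta = 2 (mod 53)


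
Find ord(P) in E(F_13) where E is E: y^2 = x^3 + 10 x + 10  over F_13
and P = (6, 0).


Compute successive multiples of P until we hit O:
  1P = (6, 0)
  2P = O

ord(P) = 2


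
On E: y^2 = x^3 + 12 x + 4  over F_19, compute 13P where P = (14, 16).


k = 13 = 1101_2 (binary, LSB first: 1011)
Double-and-add from P = (14, 16):
  bit 0 = 1: acc = O + (14, 16) = (14, 16)
  bit 1 = 0: acc unchanged = (14, 16)
  bit 2 = 1: acc = (14, 16) + (13, 1) = (8, 17)
  bit 3 = 1: acc = (8, 17) + (2, 13) = (1, 13)

13P = (1, 13)


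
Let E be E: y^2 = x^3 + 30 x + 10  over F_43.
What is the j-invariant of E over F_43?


Delta = -16(4 a^3 + 27 b^2) mod 43 = 13
-1728 * (4 a)^3 = -1728 * (4*30)^3 mod 43 = 27
j = 27 * 13^(-1) mod 43 = 12

j = 12 (mod 43)


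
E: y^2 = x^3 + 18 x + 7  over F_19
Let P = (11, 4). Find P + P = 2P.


Doubling: s = (3 x1^2 + a) / (2 y1)
s = (3*11^2 + 18) / (2*4) mod 19 = 12
x3 = s^2 - 2 x1 mod 19 = 12^2 - 2*11 = 8
y3 = s (x1 - x3) - y1 mod 19 = 12 * (11 - 8) - 4 = 13

2P = (8, 13)


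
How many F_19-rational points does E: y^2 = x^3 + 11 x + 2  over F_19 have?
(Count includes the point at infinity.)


For each x in F_19, count y with y^2 = x^3 + 11 x + 2 mod 19:
  x = 3: RHS = 5, y in [9, 10]  -> 2 point(s)
  x = 5: RHS = 11, y in [7, 12]  -> 2 point(s)
  x = 7: RHS = 4, y in [2, 17]  -> 2 point(s)
  x = 12: RHS = 0, y in [0]  -> 1 point(s)
  x = 13: RHS = 5, y in [9, 10]  -> 2 point(s)
  x = 18: RHS = 9, y in [3, 16]  -> 2 point(s)
Affine points: 11. Add the point at infinity: total = 12.

#E(F_19) = 12


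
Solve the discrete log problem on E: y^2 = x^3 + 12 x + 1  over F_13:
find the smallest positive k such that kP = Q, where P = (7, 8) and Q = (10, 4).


Enumerate multiples of P until we hit Q = (10, 4):
  1P = (7, 8)
  2P = (0, 12)
  3P = (5, 2)
  4P = (10, 9)
  5P = (12, 12)
  6P = (4, 10)
  7P = (1, 1)
  8P = (6, 4)
  9P = (3, 8)
  10P = (3, 5)
  11P = (6, 9)
  12P = (1, 12)
  13P = (4, 3)
  14P = (12, 1)
  15P = (10, 4)
Match found at i = 15.

k = 15


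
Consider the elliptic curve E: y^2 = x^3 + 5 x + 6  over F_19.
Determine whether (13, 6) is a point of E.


Check whether y^2 = x^3 + 5 x + 6 (mod 19) for (x, y) = (13, 6).
LHS: y^2 = 6^2 mod 19 = 17
RHS: x^3 + 5 x + 6 = 13^3 + 5*13 + 6 mod 19 = 7
LHS != RHS

No, not on the curve


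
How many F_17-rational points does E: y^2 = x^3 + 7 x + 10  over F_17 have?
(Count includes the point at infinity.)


For each x in F_17, count y with y^2 = x^3 + 7 x + 10 mod 17:
  x = 1: RHS = 1, y in [1, 16]  -> 2 point(s)
  x = 2: RHS = 15, y in [7, 10]  -> 2 point(s)
  x = 4: RHS = 0, y in [0]  -> 1 point(s)
  x = 5: RHS = 0, y in [0]  -> 1 point(s)
  x = 6: RHS = 13, y in [8, 9]  -> 2 point(s)
  x = 8: RHS = 0, y in [0]  -> 1 point(s)
  x = 10: RHS = 9, y in [3, 14]  -> 2 point(s)
  x = 14: RHS = 13, y in [8, 9]  -> 2 point(s)
  x = 16: RHS = 2, y in [6, 11]  -> 2 point(s)
Affine points: 15. Add the point at infinity: total = 16.

#E(F_17) = 16


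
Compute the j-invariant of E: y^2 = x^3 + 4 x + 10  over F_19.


Delta = -16(4 a^3 + 27 b^2) mod 19 = 14
-1728 * (4 a)^3 = -1728 * (4*4)^3 mod 19 = 11
j = 11 * 14^(-1) mod 19 = 13

j = 13 (mod 19)


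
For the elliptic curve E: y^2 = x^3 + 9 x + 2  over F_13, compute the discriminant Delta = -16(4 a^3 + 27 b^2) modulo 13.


4 a^3 + 27 b^2 = 4*9^3 + 27*2^2 = 2916 + 108 = 3024
Delta = -16 * (3024) = -48384
Delta mod 13 = 2

Delta = 2 (mod 13)


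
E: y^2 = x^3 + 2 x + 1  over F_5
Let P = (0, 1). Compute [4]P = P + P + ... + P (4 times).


k = 4 = 100_2 (binary, LSB first: 001)
Double-and-add from P = (0, 1):
  bit 0 = 0: acc unchanged = O
  bit 1 = 0: acc unchanged = O
  bit 2 = 1: acc = O + (3, 2) = (3, 2)

4P = (3, 2)


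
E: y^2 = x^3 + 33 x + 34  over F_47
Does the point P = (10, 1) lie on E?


Check whether y^2 = x^3 + 33 x + 34 (mod 47) for (x, y) = (10, 1).
LHS: y^2 = 1^2 mod 47 = 1
RHS: x^3 + 33 x + 34 = 10^3 + 33*10 + 34 mod 47 = 1
LHS = RHS

Yes, on the curve


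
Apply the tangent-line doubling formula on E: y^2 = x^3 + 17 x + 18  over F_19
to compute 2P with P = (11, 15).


Doubling: s = (3 x1^2 + a) / (2 y1)
s = (3*11^2 + 17) / (2*15) mod 19 = 0
x3 = s^2 - 2 x1 mod 19 = 0^2 - 2*11 = 16
y3 = s (x1 - x3) - y1 mod 19 = 0 * (11 - 16) - 15 = 4

2P = (16, 4)


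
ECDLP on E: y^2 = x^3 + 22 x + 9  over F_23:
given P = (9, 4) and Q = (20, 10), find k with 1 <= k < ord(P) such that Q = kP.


Enumerate multiples of P until we hit Q = (20, 10):
  1P = (9, 4)
  2P = (13, 13)
  3P = (19, 8)
  4P = (20, 10)
Match found at i = 4.

k = 4


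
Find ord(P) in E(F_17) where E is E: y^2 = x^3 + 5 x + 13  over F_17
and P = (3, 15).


Compute successive multiples of P until we hit O:
  1P = (3, 15)
  2P = (7, 0)
  3P = (3, 2)
  4P = O

ord(P) = 4


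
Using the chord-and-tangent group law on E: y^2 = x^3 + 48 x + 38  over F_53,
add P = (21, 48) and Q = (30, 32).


P != Q, so use the chord formula.
s = (y2 - y1) / (x2 - x1) = (37) / (9) mod 53 = 10
x3 = s^2 - x1 - x2 mod 53 = 10^2 - 21 - 30 = 49
y3 = s (x1 - x3) - y1 mod 53 = 10 * (21 - 49) - 48 = 43

P + Q = (49, 43)


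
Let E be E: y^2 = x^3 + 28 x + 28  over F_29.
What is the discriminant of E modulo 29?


4 a^3 + 27 b^2 = 4*28^3 + 27*28^2 = 87808 + 21168 = 108976
Delta = -16 * (108976) = -1743616
Delta mod 29 = 9

Delta = 9 (mod 29)


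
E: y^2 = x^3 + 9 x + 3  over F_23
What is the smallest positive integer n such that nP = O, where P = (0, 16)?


Compute successive multiples of P until we hit O:
  1P = (0, 16)
  2P = (1, 6)
  3P = (7, 8)
  4P = (22, 19)
  5P = (10, 14)
  6P = (2, 12)
  7P = (2, 11)
  8P = (10, 9)
  ... (continuing to 13P)
  13P = O

ord(P) = 13


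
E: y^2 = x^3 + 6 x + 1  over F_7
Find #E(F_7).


For each x in F_7, count y with y^2 = x^3 + 6 x + 1 mod 7:
  x = 0: RHS = 1, y in [1, 6]  -> 2 point(s)
  x = 1: RHS = 1, y in [1, 6]  -> 2 point(s)
  x = 2: RHS = 0, y in [0]  -> 1 point(s)
  x = 3: RHS = 4, y in [2, 5]  -> 2 point(s)
  x = 5: RHS = 2, y in [3, 4]  -> 2 point(s)
  x = 6: RHS = 1, y in [1, 6]  -> 2 point(s)
Affine points: 11. Add the point at infinity: total = 12.

#E(F_7) = 12


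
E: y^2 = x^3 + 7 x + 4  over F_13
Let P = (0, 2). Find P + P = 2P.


Doubling: s = (3 x1^2 + a) / (2 y1)
s = (3*0^2 + 7) / (2*2) mod 13 = 5
x3 = s^2 - 2 x1 mod 13 = 5^2 - 2*0 = 12
y3 = s (x1 - x3) - y1 mod 13 = 5 * (0 - 12) - 2 = 3

2P = (12, 3)


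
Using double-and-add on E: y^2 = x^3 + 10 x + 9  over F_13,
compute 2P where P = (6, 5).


k = 2 = 10_2 (binary, LSB first: 01)
Double-and-add from P = (6, 5):
  bit 0 = 0: acc unchanged = O
  bit 1 = 1: acc = O + (4, 3) = (4, 3)

2P = (4, 3)


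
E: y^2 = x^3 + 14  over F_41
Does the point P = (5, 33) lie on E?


Check whether y^2 = x^3 + 0 x + 14 (mod 41) for (x, y) = (5, 33).
LHS: y^2 = 33^2 mod 41 = 23
RHS: x^3 + 0 x + 14 = 5^3 + 0*5 + 14 mod 41 = 16
LHS != RHS

No, not on the curve


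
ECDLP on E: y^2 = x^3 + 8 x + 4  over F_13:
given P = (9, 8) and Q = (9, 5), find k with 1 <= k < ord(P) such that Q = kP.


Enumerate multiples of P until we hit Q = (9, 5):
  1P = (9, 8)
  2P = (4, 3)
  3P = (1, 0)
  4P = (4, 10)
  5P = (9, 5)
Match found at i = 5.

k = 5


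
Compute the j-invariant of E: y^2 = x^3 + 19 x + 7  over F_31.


Delta = -16(4 a^3 + 27 b^2) mod 31 = 20
-1728 * (4 a)^3 = -1728 * (4*19)^3 mod 31 = 4
j = 4 * 20^(-1) mod 31 = 25

j = 25 (mod 31)


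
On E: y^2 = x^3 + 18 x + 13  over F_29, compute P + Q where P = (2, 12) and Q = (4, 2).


P != Q, so use the chord formula.
s = (y2 - y1) / (x2 - x1) = (19) / (2) mod 29 = 24
x3 = s^2 - x1 - x2 mod 29 = 24^2 - 2 - 4 = 19
y3 = s (x1 - x3) - y1 mod 29 = 24 * (2 - 19) - 12 = 15

P + Q = (19, 15)


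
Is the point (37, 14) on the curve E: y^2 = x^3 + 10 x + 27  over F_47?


Check whether y^2 = x^3 + 10 x + 27 (mod 47) for (x, y) = (37, 14).
LHS: y^2 = 14^2 mod 47 = 8
RHS: x^3 + 10 x + 27 = 37^3 + 10*37 + 27 mod 47 = 8
LHS = RHS

Yes, on the curve


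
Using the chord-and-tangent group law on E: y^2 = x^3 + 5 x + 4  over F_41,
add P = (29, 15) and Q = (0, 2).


P != Q, so use the chord formula.
s = (y2 - y1) / (x2 - x1) = (28) / (12) mod 41 = 16
x3 = s^2 - x1 - x2 mod 41 = 16^2 - 29 - 0 = 22
y3 = s (x1 - x3) - y1 mod 41 = 16 * (29 - 22) - 15 = 15

P + Q = (22, 15)


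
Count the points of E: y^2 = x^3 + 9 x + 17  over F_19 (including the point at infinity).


For each x in F_19, count y with y^2 = x^3 + 9 x + 17 mod 19:
  x = 0: RHS = 17, y in [6, 13]  -> 2 point(s)
  x = 2: RHS = 5, y in [9, 10]  -> 2 point(s)
  x = 5: RHS = 16, y in [4, 15]  -> 2 point(s)
  x = 7: RHS = 5, y in [9, 10]  -> 2 point(s)
  x = 10: RHS = 5, y in [9, 10]  -> 2 point(s)
  x = 16: RHS = 1, y in [1, 18]  -> 2 point(s)
  x = 18: RHS = 7, y in [8, 11]  -> 2 point(s)
Affine points: 14. Add the point at infinity: total = 15.

#E(F_19) = 15


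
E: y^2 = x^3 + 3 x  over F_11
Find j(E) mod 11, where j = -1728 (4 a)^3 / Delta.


Delta = -16(4 a^3 + 27 b^2) mod 11 = 10
-1728 * (4 a)^3 = -1728 * (4*3)^3 mod 11 = 10
j = 10 * 10^(-1) mod 11 = 1

j = 1 (mod 11)


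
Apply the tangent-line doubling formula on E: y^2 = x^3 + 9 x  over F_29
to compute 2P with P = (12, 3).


Doubling: s = (3 x1^2 + a) / (2 y1)
s = (3*12^2 + 9) / (2*3) mod 29 = 1
x3 = s^2 - 2 x1 mod 29 = 1^2 - 2*12 = 6
y3 = s (x1 - x3) - y1 mod 29 = 1 * (12 - 6) - 3 = 3

2P = (6, 3)


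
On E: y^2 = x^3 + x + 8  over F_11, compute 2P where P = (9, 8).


k = 2 = 10_2 (binary, LSB first: 01)
Double-and-add from P = (9, 8):
  bit 0 = 0: acc unchanged = O
  bit 1 = 1: acc = O + (9, 3) = (9, 3)

2P = (9, 3)


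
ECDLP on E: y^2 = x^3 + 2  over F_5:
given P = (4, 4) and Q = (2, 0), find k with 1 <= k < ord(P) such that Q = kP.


Enumerate multiples of P until we hit Q = (2, 0):
  1P = (4, 4)
  2P = (3, 2)
  3P = (2, 0)
Match found at i = 3.

k = 3


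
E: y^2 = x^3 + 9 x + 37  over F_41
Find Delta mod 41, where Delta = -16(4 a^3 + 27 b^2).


4 a^3 + 27 b^2 = 4*9^3 + 27*37^2 = 2916 + 36963 = 39879
Delta = -16 * (39879) = -638064
Delta mod 41 = 19

Delta = 19 (mod 41)


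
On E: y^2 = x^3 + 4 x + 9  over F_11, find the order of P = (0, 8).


Compute successive multiples of P until we hit O:
  1P = (0, 8)
  2P = (9, 9)
  3P = (5, 0)
  4P = (9, 2)
  5P = (0, 3)
  6P = O

ord(P) = 6


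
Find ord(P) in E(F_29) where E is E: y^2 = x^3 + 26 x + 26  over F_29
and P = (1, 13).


Compute successive multiples of P until we hit O:
  1P = (1, 13)
  2P = (27, 16)
  3P = (2, 17)
  4P = (13, 26)
  5P = (20, 22)
  6P = (12, 23)
  7P = (7, 0)
  8P = (12, 6)
  ... (continuing to 14P)
  14P = O

ord(P) = 14


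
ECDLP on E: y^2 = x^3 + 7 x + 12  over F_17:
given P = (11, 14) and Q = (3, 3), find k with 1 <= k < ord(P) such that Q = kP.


Enumerate multiples of P until we hit Q = (3, 3):
  1P = (11, 14)
  2P = (3, 14)
  3P = (3, 3)
Match found at i = 3.

k = 3


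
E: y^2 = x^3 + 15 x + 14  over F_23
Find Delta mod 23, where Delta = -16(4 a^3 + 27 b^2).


4 a^3 + 27 b^2 = 4*15^3 + 27*14^2 = 13500 + 5292 = 18792
Delta = -16 * (18792) = -300672
Delta mod 23 = 7

Delta = 7 (mod 23)


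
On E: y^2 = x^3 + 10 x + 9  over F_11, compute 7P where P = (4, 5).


k = 7 = 111_2 (binary, LSB first: 111)
Double-and-add from P = (4, 5):
  bit 0 = 1: acc = O + (4, 5) = (4, 5)
  bit 1 = 1: acc = (4, 5) + (1, 8) = (7, 9)
  bit 2 = 1: acc = (7, 9) + (3, 0) = (4, 6)

7P = (4, 6)


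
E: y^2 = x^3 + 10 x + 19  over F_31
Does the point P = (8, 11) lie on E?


Check whether y^2 = x^3 + 10 x + 19 (mod 31) for (x, y) = (8, 11).
LHS: y^2 = 11^2 mod 31 = 28
RHS: x^3 + 10 x + 19 = 8^3 + 10*8 + 19 mod 31 = 22
LHS != RHS

No, not on the curve


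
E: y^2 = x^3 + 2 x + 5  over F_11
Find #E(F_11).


For each x in F_11, count y with y^2 = x^3 + 2 x + 5 mod 11:
  x = 0: RHS = 5, y in [4, 7]  -> 2 point(s)
  x = 3: RHS = 5, y in [4, 7]  -> 2 point(s)
  x = 4: RHS = 0, y in [0]  -> 1 point(s)
  x = 8: RHS = 5, y in [4, 7]  -> 2 point(s)
  x = 9: RHS = 4, y in [2, 9]  -> 2 point(s)
Affine points: 9. Add the point at infinity: total = 10.

#E(F_11) = 10


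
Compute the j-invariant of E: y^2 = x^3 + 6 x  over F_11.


Delta = -16(4 a^3 + 27 b^2) mod 11 = 3
-1728 * (4 a)^3 = -1728 * (4*6)^3 mod 11 = 3
j = 3 * 3^(-1) mod 11 = 1

j = 1 (mod 11)


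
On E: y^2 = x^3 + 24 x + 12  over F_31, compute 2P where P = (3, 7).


Doubling: s = (3 x1^2 + a) / (2 y1)
s = (3*3^2 + 24) / (2*7) mod 31 = 28
x3 = s^2 - 2 x1 mod 31 = 28^2 - 2*3 = 3
y3 = s (x1 - x3) - y1 mod 31 = 28 * (3 - 3) - 7 = 24

2P = (3, 24)


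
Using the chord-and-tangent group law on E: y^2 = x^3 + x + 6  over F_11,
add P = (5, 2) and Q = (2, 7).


P != Q, so use the chord formula.
s = (y2 - y1) / (x2 - x1) = (5) / (8) mod 11 = 2
x3 = s^2 - x1 - x2 mod 11 = 2^2 - 5 - 2 = 8
y3 = s (x1 - x3) - y1 mod 11 = 2 * (5 - 8) - 2 = 3

P + Q = (8, 3)


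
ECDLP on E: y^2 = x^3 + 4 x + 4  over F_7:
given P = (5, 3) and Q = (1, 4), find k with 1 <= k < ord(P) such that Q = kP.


Enumerate multiples of P until we hit Q = (1, 4):
  1P = (5, 3)
  2P = (1, 3)
  3P = (1, 4)
Match found at i = 3.

k = 3


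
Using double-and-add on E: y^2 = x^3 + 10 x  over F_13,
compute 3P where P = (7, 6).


k = 3 = 11_2 (binary, LSB first: 11)
Double-and-add from P = (7, 6):
  bit 0 = 1: acc = O + (7, 6) = (7, 6)
  bit 1 = 1: acc = (7, 6) + (0, 0) = (7, 7)

3P = (7, 7)


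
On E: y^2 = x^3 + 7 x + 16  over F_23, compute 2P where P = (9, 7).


Doubling: s = (3 x1^2 + a) / (2 y1)
s = (3*9^2 + 7) / (2*7) mod 23 = 8
x3 = s^2 - 2 x1 mod 23 = 8^2 - 2*9 = 0
y3 = s (x1 - x3) - y1 mod 23 = 8 * (9 - 0) - 7 = 19

2P = (0, 19)


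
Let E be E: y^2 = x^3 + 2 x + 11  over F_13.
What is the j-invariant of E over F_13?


Delta = -16(4 a^3 + 27 b^2) mod 13 = 9
-1728 * (4 a)^3 = -1728 * (4*2)^3 mod 13 = 5
j = 5 * 9^(-1) mod 13 = 2

j = 2 (mod 13)


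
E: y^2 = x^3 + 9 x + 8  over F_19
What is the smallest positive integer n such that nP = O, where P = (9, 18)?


Compute successive multiples of P until we hit O:
  1P = (9, 18)
  2P = (12, 18)
  3P = (17, 1)
  4P = (18, 13)
  5P = (16, 7)
  6P = (5, 11)
  7P = (14, 16)
  8P = (3, 10)
  ... (continuing to 19P)
  19P = O

ord(P) = 19


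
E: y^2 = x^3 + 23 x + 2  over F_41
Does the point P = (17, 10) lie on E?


Check whether y^2 = x^3 + 23 x + 2 (mod 41) for (x, y) = (17, 10).
LHS: y^2 = 10^2 mod 41 = 18
RHS: x^3 + 23 x + 2 = 17^3 + 23*17 + 2 mod 41 = 17
LHS != RHS

No, not on the curve


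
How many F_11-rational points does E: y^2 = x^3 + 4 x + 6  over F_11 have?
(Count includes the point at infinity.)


For each x in F_11, count y with y^2 = x^3 + 4 x + 6 mod 11:
  x = 1: RHS = 0, y in [0]  -> 1 point(s)
  x = 2: RHS = 0, y in [0]  -> 1 point(s)
  x = 3: RHS = 1, y in [1, 10]  -> 2 point(s)
  x = 4: RHS = 9, y in [3, 8]  -> 2 point(s)
  x = 6: RHS = 4, y in [2, 9]  -> 2 point(s)
  x = 7: RHS = 3, y in [5, 6]  -> 2 point(s)
  x = 8: RHS = 0, y in [0]  -> 1 point(s)
  x = 9: RHS = 1, y in [1, 10]  -> 2 point(s)
  x = 10: RHS = 1, y in [1, 10]  -> 2 point(s)
Affine points: 15. Add the point at infinity: total = 16.

#E(F_11) = 16


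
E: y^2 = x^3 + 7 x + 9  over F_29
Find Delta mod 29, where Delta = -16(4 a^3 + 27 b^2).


4 a^3 + 27 b^2 = 4*7^3 + 27*9^2 = 1372 + 2187 = 3559
Delta = -16 * (3559) = -56944
Delta mod 29 = 12

Delta = 12 (mod 29)


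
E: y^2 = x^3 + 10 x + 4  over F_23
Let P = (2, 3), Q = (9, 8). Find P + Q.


P != Q, so use the chord formula.
s = (y2 - y1) / (x2 - x1) = (5) / (7) mod 23 = 4
x3 = s^2 - x1 - x2 mod 23 = 4^2 - 2 - 9 = 5
y3 = s (x1 - x3) - y1 mod 23 = 4 * (2 - 5) - 3 = 8

P + Q = (5, 8)


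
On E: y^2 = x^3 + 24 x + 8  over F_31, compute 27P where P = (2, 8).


k = 27 = 11011_2 (binary, LSB first: 11011)
Double-and-add from P = (2, 8):
  bit 0 = 1: acc = O + (2, 8) = (2, 8)
  bit 1 = 1: acc = (2, 8) + (3, 13) = (20, 26)
  bit 2 = 0: acc unchanged = (20, 26)
  bit 3 = 1: acc = (20, 26) + (21, 15) = (18, 14)
  bit 4 = 1: acc = (18, 14) + (30, 18) = (21, 16)

27P = (21, 16)


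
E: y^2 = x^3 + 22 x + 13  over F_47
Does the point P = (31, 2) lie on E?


Check whether y^2 = x^3 + 22 x + 13 (mod 47) for (x, y) = (31, 2).
LHS: y^2 = 2^2 mod 47 = 4
RHS: x^3 + 22 x + 13 = 31^3 + 22*31 + 13 mod 47 = 30
LHS != RHS

No, not on the curve


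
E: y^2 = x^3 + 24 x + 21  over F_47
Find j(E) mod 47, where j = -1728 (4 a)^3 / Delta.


Delta = -16(4 a^3 + 27 b^2) mod 47 = 18
-1728 * (4 a)^3 = -1728 * (4*24)^3 mod 47 = 41
j = 41 * 18^(-1) mod 47 = 31

j = 31 (mod 47)


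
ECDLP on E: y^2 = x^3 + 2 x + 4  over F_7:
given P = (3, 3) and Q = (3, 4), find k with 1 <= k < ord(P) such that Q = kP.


Enumerate multiples of P until we hit Q = (3, 4):
  1P = (3, 3)
  2P = (2, 3)
  3P = (2, 4)
  4P = (3, 4)
Match found at i = 4.

k = 4


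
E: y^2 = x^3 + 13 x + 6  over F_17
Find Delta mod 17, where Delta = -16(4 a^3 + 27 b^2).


4 a^3 + 27 b^2 = 4*13^3 + 27*6^2 = 8788 + 972 = 9760
Delta = -16 * (9760) = -156160
Delta mod 17 = 2

Delta = 2 (mod 17)


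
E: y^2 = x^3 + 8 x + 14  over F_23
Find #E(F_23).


For each x in F_23, count y with y^2 = x^3 + 8 x + 14 mod 23:
  x = 1: RHS = 0, y in [0]  -> 1 point(s)
  x = 4: RHS = 18, y in [8, 15]  -> 2 point(s)
  x = 5: RHS = 18, y in [8, 15]  -> 2 point(s)
  x = 6: RHS = 2, y in [5, 18]  -> 2 point(s)
  x = 10: RHS = 13, y in [6, 17]  -> 2 point(s)
  x = 14: RHS = 18, y in [8, 15]  -> 2 point(s)
  x = 15: RHS = 13, y in [6, 17]  -> 2 point(s)
  x = 16: RHS = 6, y in [11, 12]  -> 2 point(s)
  x = 17: RHS = 3, y in [7, 16]  -> 2 point(s)
  x = 20: RHS = 9, y in [3, 20]  -> 2 point(s)
  x = 21: RHS = 13, y in [6, 17]  -> 2 point(s)
Affine points: 21. Add the point at infinity: total = 22.

#E(F_23) = 22


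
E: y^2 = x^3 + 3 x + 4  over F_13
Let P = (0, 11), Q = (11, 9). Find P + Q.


P != Q, so use the chord formula.
s = (y2 - y1) / (x2 - x1) = (11) / (11) mod 13 = 1
x3 = s^2 - x1 - x2 mod 13 = 1^2 - 0 - 11 = 3
y3 = s (x1 - x3) - y1 mod 13 = 1 * (0 - 3) - 11 = 12

P + Q = (3, 12)


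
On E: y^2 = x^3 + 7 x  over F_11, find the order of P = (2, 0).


Compute successive multiples of P until we hit O:
  1P = (2, 0)
  2P = O

ord(P) = 2


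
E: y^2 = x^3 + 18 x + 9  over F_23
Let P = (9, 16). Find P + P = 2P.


Doubling: s = (3 x1^2 + a) / (2 y1)
s = (3*9^2 + 18) / (2*16) mod 23 = 6
x3 = s^2 - 2 x1 mod 23 = 6^2 - 2*9 = 18
y3 = s (x1 - x3) - y1 mod 23 = 6 * (9 - 18) - 16 = 22

2P = (18, 22)


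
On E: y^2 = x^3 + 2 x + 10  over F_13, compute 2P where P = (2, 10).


Doubling: s = (3 x1^2 + a) / (2 y1)
s = (3*2^2 + 2) / (2*10) mod 13 = 2
x3 = s^2 - 2 x1 mod 13 = 2^2 - 2*2 = 0
y3 = s (x1 - x3) - y1 mod 13 = 2 * (2 - 0) - 10 = 7

2P = (0, 7)


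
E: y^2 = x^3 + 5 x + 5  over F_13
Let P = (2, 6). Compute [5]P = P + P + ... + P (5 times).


k = 5 = 101_2 (binary, LSB first: 101)
Double-and-add from P = (2, 6):
  bit 0 = 1: acc = O + (2, 6) = (2, 6)
  bit 1 = 0: acc unchanged = (2, 6)
  bit 2 = 1: acc = (2, 6) + (12, 5) = (2, 7)

5P = (2, 7)


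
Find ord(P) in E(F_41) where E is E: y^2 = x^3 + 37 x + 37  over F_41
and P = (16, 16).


Compute successive multiples of P until we hit O:
  1P = (16, 16)
  2P = (30, 29)
  3P = (40, 32)
  4P = (31, 15)
  5P = (33, 7)
  6P = (12, 6)
  7P = (9, 22)
  8P = (0, 23)
  ... (continuing to 19P)
  19P = O

ord(P) = 19


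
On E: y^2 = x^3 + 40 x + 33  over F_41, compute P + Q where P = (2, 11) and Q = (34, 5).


P != Q, so use the chord formula.
s = (y2 - y1) / (x2 - x1) = (35) / (32) mod 41 = 28
x3 = s^2 - x1 - x2 mod 41 = 28^2 - 2 - 34 = 10
y3 = s (x1 - x3) - y1 mod 41 = 28 * (2 - 10) - 11 = 11

P + Q = (10, 11)


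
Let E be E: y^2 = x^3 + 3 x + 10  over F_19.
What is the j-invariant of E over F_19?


Delta = -16(4 a^3 + 27 b^2) mod 19 = 7
-1728 * (4 a)^3 = -1728 * (4*3)^3 mod 19 = 18
j = 18 * 7^(-1) mod 19 = 8

j = 8 (mod 19)


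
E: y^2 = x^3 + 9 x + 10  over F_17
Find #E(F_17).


For each x in F_17, count y with y^2 = x^3 + 9 x + 10 mod 17:
  x = 2: RHS = 2, y in [6, 11]  -> 2 point(s)
  x = 3: RHS = 13, y in [8, 9]  -> 2 point(s)
  x = 4: RHS = 8, y in [5, 12]  -> 2 point(s)
  x = 6: RHS = 8, y in [5, 12]  -> 2 point(s)
  x = 7: RHS = 8, y in [5, 12]  -> 2 point(s)
  x = 8: RHS = 16, y in [4, 13]  -> 2 point(s)
  x = 9: RHS = 4, y in [2, 15]  -> 2 point(s)
  x = 15: RHS = 1, y in [1, 16]  -> 2 point(s)
  x = 16: RHS = 0, y in [0]  -> 1 point(s)
Affine points: 17. Add the point at infinity: total = 18.

#E(F_17) = 18


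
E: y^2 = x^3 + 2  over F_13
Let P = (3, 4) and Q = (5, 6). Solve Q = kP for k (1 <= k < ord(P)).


Enumerate multiples of P until we hit Q = (5, 6):
  1P = (3, 4)
  2P = (6, 7)
  3P = (5, 7)
  4P = (4, 1)
  5P = (2, 6)
  6P = (12, 1)
  7P = (1, 4)
  8P = (9, 9)
  9P = (10, 1)
  10P = (10, 12)
  11P = (9, 4)
  12P = (1, 9)
  13P = (12, 12)
  14P = (2, 7)
  15P = (4, 12)
  16P = (5, 6)
Match found at i = 16.

k = 16


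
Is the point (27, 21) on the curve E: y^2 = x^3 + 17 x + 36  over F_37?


Check whether y^2 = x^3 + 17 x + 36 (mod 37) for (x, y) = (27, 21).
LHS: y^2 = 21^2 mod 37 = 34
RHS: x^3 + 17 x + 36 = 27^3 + 17*27 + 36 mod 37 = 13
LHS != RHS

No, not on the curve


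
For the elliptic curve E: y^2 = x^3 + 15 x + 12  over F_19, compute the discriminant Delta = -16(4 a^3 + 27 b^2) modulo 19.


4 a^3 + 27 b^2 = 4*15^3 + 27*12^2 = 13500 + 3888 = 17388
Delta = -16 * (17388) = -278208
Delta mod 19 = 9

Delta = 9 (mod 19)


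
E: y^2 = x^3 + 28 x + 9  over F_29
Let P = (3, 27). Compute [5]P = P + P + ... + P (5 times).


k = 5 = 101_2 (binary, LSB first: 101)
Double-and-add from P = (3, 27):
  bit 0 = 1: acc = O + (3, 27) = (3, 27)
  bit 1 = 0: acc unchanged = (3, 27)
  bit 2 = 1: acc = (3, 27) + (25, 23) = (25, 6)

5P = (25, 6)


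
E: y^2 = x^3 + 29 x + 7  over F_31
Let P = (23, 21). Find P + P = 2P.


Doubling: s = (3 x1^2 + a) / (2 y1)
s = (3*23^2 + 29) / (2*21) mod 31 = 6
x3 = s^2 - 2 x1 mod 31 = 6^2 - 2*23 = 21
y3 = s (x1 - x3) - y1 mod 31 = 6 * (23 - 21) - 21 = 22

2P = (21, 22)


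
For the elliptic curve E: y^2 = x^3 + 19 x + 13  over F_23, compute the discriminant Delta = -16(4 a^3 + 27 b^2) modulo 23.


4 a^3 + 27 b^2 = 4*19^3 + 27*13^2 = 27436 + 4563 = 31999
Delta = -16 * (31999) = -511984
Delta mod 23 = 19

Delta = 19 (mod 23)


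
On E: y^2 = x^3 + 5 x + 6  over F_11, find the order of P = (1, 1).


Compute successive multiples of P until we hit O:
  1P = (1, 1)
  2P = (3, 2)
  3P = (10, 0)
  4P = (3, 9)
  5P = (1, 10)
  6P = O

ord(P) = 6


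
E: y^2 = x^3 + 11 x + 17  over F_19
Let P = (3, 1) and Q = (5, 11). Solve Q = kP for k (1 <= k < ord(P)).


Enumerate multiples of P until we hit Q = (5, 11):
  1P = (3, 1)
  2P = (13, 18)
  3P = (0, 6)
  4P = (4, 7)
  5P = (10, 14)
  6P = (11, 14)
  7P = (2, 3)
  8P = (18, 10)
  9P = (9, 3)
  10P = (5, 11)
Match found at i = 10.

k = 10


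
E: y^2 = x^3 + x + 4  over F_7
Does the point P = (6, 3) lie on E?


Check whether y^2 = x^3 + 1 x + 4 (mod 7) for (x, y) = (6, 3).
LHS: y^2 = 3^2 mod 7 = 2
RHS: x^3 + 1 x + 4 = 6^3 + 1*6 + 4 mod 7 = 2
LHS = RHS

Yes, on the curve


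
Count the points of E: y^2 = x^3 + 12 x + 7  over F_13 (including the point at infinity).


For each x in F_13, count y with y^2 = x^3 + 12 x + 7 mod 13:
  x = 2: RHS = 0, y in [0]  -> 1 point(s)
  x = 5: RHS = 10, y in [6, 7]  -> 2 point(s)
  x = 6: RHS = 9, y in [3, 10]  -> 2 point(s)
  x = 8: RHS = 4, y in [2, 11]  -> 2 point(s)
  x = 9: RHS = 12, y in [5, 8]  -> 2 point(s)
  x = 10: RHS = 9, y in [3, 10]  -> 2 point(s)
  x = 11: RHS = 1, y in [1, 12]  -> 2 point(s)
Affine points: 13. Add the point at infinity: total = 14.

#E(F_13) = 14


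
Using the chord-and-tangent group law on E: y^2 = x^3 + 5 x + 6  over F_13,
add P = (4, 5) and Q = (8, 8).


P != Q, so use the chord formula.
s = (y2 - y1) / (x2 - x1) = (3) / (4) mod 13 = 4
x3 = s^2 - x1 - x2 mod 13 = 4^2 - 4 - 8 = 4
y3 = s (x1 - x3) - y1 mod 13 = 4 * (4 - 4) - 5 = 8

P + Q = (4, 8)


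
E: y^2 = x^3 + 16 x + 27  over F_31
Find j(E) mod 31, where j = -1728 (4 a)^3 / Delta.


Delta = -16(4 a^3 + 27 b^2) mod 31 = 24
-1728 * (4 a)^3 = -1728 * (4*16)^3 mod 31 = 2
j = 2 * 24^(-1) mod 31 = 13

j = 13 (mod 31)


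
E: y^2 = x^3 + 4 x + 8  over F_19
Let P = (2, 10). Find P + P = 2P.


Doubling: s = (3 x1^2 + a) / (2 y1)
s = (3*2^2 + 4) / (2*10) mod 19 = 16
x3 = s^2 - 2 x1 mod 19 = 16^2 - 2*2 = 5
y3 = s (x1 - x3) - y1 mod 19 = 16 * (2 - 5) - 10 = 18

2P = (5, 18)


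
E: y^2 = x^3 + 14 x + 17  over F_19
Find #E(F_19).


For each x in F_19, count y with y^2 = x^3 + 14 x + 17 mod 19:
  x = 0: RHS = 17, y in [6, 13]  -> 2 point(s)
  x = 4: RHS = 4, y in [2, 17]  -> 2 point(s)
  x = 9: RHS = 17, y in [6, 13]  -> 2 point(s)
  x = 10: RHS = 17, y in [6, 13]  -> 2 point(s)
  x = 11: RHS = 1, y in [1, 18]  -> 2 point(s)
  x = 15: RHS = 11, y in [7, 12]  -> 2 point(s)
  x = 16: RHS = 5, y in [9, 10]  -> 2 point(s)
  x = 17: RHS = 0, y in [0]  -> 1 point(s)
Affine points: 15. Add the point at infinity: total = 16.

#E(F_19) = 16


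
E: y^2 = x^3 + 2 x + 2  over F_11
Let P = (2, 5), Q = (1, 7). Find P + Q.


P != Q, so use the chord formula.
s = (y2 - y1) / (x2 - x1) = (2) / (10) mod 11 = 9
x3 = s^2 - x1 - x2 mod 11 = 9^2 - 2 - 1 = 1
y3 = s (x1 - x3) - y1 mod 11 = 9 * (2 - 1) - 5 = 4

P + Q = (1, 4)


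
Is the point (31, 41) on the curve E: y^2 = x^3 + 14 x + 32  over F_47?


Check whether y^2 = x^3 + 14 x + 32 (mod 47) for (x, y) = (31, 41).
LHS: y^2 = 41^2 mod 47 = 36
RHS: x^3 + 14 x + 32 = 31^3 + 14*31 + 32 mod 47 = 36
LHS = RHS

Yes, on the curve


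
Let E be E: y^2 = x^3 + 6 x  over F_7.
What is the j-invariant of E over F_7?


Delta = -16(4 a^3 + 27 b^2) mod 7 = 1
-1728 * (4 a)^3 = -1728 * (4*6)^3 mod 7 = 6
j = 6 * 1^(-1) mod 7 = 6

j = 6 (mod 7)


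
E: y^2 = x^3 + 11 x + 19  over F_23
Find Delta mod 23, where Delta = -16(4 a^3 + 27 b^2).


4 a^3 + 27 b^2 = 4*11^3 + 27*19^2 = 5324 + 9747 = 15071
Delta = -16 * (15071) = -241136
Delta mod 23 = 19

Delta = 19 (mod 23)


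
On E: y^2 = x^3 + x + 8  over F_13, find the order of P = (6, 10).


Compute successive multiples of P until we hit O:
  1P = (6, 10)
  2P = (10, 2)
  3P = (1, 6)
  4P = (3, 8)
  5P = (3, 5)
  6P = (1, 7)
  7P = (10, 11)
  8P = (6, 3)
  ... (continuing to 9P)
  9P = O

ord(P) = 9


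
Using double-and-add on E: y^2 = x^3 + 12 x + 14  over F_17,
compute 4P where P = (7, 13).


k = 4 = 100_2 (binary, LSB first: 001)
Double-and-add from P = (7, 13):
  bit 0 = 0: acc unchanged = O
  bit 1 = 0: acc unchanged = O
  bit 2 = 1: acc = O + (14, 11) = (14, 11)

4P = (14, 11)


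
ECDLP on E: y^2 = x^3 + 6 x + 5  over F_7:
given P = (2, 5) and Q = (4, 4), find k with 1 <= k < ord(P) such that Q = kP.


Enumerate multiples of P until we hit Q = (4, 4):
  1P = (2, 5)
  2P = (4, 4)
Match found at i = 2.

k = 2


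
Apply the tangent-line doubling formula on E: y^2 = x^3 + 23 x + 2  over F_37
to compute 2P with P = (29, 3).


Doubling: s = (3 x1^2 + a) / (2 y1)
s = (3*29^2 + 23) / (2*3) mod 37 = 5
x3 = s^2 - 2 x1 mod 37 = 5^2 - 2*29 = 4
y3 = s (x1 - x3) - y1 mod 37 = 5 * (29 - 4) - 3 = 11

2P = (4, 11)


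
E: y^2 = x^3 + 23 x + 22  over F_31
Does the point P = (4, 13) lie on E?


Check whether y^2 = x^3 + 23 x + 22 (mod 31) for (x, y) = (4, 13).
LHS: y^2 = 13^2 mod 31 = 14
RHS: x^3 + 23 x + 22 = 4^3 + 23*4 + 22 mod 31 = 23
LHS != RHS

No, not on the curve


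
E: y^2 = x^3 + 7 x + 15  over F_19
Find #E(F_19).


For each x in F_19, count y with y^2 = x^3 + 7 x + 15 mod 19:
  x = 1: RHS = 4, y in [2, 17]  -> 2 point(s)
  x = 3: RHS = 6, y in [5, 14]  -> 2 point(s)
  x = 5: RHS = 4, y in [2, 17]  -> 2 point(s)
  x = 6: RHS = 7, y in [8, 11]  -> 2 point(s)
  x = 9: RHS = 9, y in [3, 16]  -> 2 point(s)
  x = 11: RHS = 17, y in [6, 13]  -> 2 point(s)
  x = 13: RHS = 4, y in [2, 17]  -> 2 point(s)
  x = 14: RHS = 7, y in [8, 11]  -> 2 point(s)
  x = 16: RHS = 5, y in [9, 10]  -> 2 point(s)
  x = 18: RHS = 7, y in [8, 11]  -> 2 point(s)
Affine points: 20. Add the point at infinity: total = 21.

#E(F_19) = 21


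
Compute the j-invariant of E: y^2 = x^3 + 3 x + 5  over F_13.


Delta = -16(4 a^3 + 27 b^2) mod 13 = 4
-1728 * (4 a)^3 = -1728 * (4*3)^3 mod 13 = 12
j = 12 * 4^(-1) mod 13 = 3

j = 3 (mod 13)


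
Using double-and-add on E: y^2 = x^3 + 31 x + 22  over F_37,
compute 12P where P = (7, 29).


k = 12 = 1100_2 (binary, LSB first: 0011)
Double-and-add from P = (7, 29):
  bit 0 = 0: acc unchanged = O
  bit 1 = 0: acc unchanged = O
  bit 2 = 1: acc = O + (35, 10) = (35, 10)
  bit 3 = 1: acc = (35, 10) + (20, 13) = (22, 17)

12P = (22, 17)


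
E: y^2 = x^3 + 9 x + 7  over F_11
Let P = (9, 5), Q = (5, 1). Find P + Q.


P != Q, so use the chord formula.
s = (y2 - y1) / (x2 - x1) = (7) / (7) mod 11 = 1
x3 = s^2 - x1 - x2 mod 11 = 1^2 - 9 - 5 = 9
y3 = s (x1 - x3) - y1 mod 11 = 1 * (9 - 9) - 5 = 6

P + Q = (9, 6)


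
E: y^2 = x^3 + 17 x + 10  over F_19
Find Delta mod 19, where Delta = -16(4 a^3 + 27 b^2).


4 a^3 + 27 b^2 = 4*17^3 + 27*10^2 = 19652 + 2700 = 22352
Delta = -16 * (22352) = -357632
Delta mod 19 = 5

Delta = 5 (mod 19)


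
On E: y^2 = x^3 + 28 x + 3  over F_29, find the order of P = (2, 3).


Compute successive multiples of P until we hit O:
  1P = (2, 3)
  2P = (5, 6)
  3P = (23, 5)
  4P = (24, 17)
  5P = (7, 7)
  6P = (16, 9)
  7P = (10, 6)
  8P = (4, 18)
  ... (continuing to 25P)
  25P = O

ord(P) = 25


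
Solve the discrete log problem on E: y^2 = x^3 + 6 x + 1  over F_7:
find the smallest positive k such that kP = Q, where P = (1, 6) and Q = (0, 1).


Enumerate multiples of P until we hit Q = (0, 1):
  1P = (1, 6)
  2P = (6, 6)
  3P = (0, 1)
Match found at i = 3.

k = 3


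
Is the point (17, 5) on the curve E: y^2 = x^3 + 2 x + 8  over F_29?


Check whether y^2 = x^3 + 2 x + 8 (mod 29) for (x, y) = (17, 5).
LHS: y^2 = 5^2 mod 29 = 25
RHS: x^3 + 2 x + 8 = 17^3 + 2*17 + 8 mod 29 = 25
LHS = RHS

Yes, on the curve


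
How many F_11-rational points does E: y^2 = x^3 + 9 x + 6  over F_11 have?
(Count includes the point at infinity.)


For each x in F_11, count y with y^2 = x^3 + 9 x + 6 mod 11:
  x = 1: RHS = 5, y in [4, 7]  -> 2 point(s)
  x = 3: RHS = 5, y in [4, 7]  -> 2 point(s)
  x = 5: RHS = 0, y in [0]  -> 1 point(s)
  x = 6: RHS = 1, y in [1, 10]  -> 2 point(s)
  x = 7: RHS = 5, y in [4, 7]  -> 2 point(s)
Affine points: 9. Add the point at infinity: total = 10.

#E(F_11) = 10


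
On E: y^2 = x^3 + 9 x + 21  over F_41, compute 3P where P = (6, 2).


k = 3 = 11_2 (binary, LSB first: 11)
Double-and-add from P = (6, 2):
  bit 0 = 1: acc = O + (6, 2) = (6, 2)
  bit 1 = 1: acc = (6, 2) + (21, 0) = (6, 39)

3P = (6, 39)


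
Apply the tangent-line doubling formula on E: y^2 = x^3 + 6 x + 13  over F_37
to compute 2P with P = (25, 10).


Doubling: s = (3 x1^2 + a) / (2 y1)
s = (3*25^2 + 6) / (2*10) mod 37 = 33
x3 = s^2 - 2 x1 mod 37 = 33^2 - 2*25 = 3
y3 = s (x1 - x3) - y1 mod 37 = 33 * (25 - 3) - 10 = 13

2P = (3, 13)


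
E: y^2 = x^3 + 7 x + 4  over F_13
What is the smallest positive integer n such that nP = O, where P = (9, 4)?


Compute successive multiples of P until we hit O:
  1P = (9, 4)
  2P = (12, 3)
  3P = (8, 0)
  4P = (12, 10)
  5P = (9, 9)
  6P = O

ord(P) = 6
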